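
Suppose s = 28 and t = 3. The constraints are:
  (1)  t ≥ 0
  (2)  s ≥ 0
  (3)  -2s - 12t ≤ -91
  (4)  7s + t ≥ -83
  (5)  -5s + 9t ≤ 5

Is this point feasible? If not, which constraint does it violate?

(1): 3 ≥ 0 ✓
(2): 28 ≥ 0 ✓
(3): -92 ≤ -91 ✓
(4): 199 ≥ -83 ✓
(5): -113 ≤ 5 ✓

feasible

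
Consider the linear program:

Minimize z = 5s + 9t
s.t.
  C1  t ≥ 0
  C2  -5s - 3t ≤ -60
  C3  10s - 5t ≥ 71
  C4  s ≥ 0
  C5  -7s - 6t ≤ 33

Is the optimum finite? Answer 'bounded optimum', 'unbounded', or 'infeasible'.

bounded optimum

Feasible corners and z = 5s + 9t:
  (12, 0) → z = 60
  (513/55, 49/11) → z = 954/11
The feasible region has finitely many vertices and no improving ray; the minimum is 60 at (12, 0).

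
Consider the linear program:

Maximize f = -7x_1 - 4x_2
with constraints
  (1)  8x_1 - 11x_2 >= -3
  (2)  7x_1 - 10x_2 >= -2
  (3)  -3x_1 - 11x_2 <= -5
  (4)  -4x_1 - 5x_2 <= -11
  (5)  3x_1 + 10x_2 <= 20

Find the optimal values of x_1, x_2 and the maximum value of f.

x_1 = 4/3, x_2 = 17/15, maximum f = -208/15

Extreme points and f = -7x_1 - 4x_2:
  (4/3, 17/15) → f = -208/15
  (9/5, 73/50) → f = -461/25
  (96/29, -13/29) → f = -620/29
  (170/3, -15) → f = -1010/3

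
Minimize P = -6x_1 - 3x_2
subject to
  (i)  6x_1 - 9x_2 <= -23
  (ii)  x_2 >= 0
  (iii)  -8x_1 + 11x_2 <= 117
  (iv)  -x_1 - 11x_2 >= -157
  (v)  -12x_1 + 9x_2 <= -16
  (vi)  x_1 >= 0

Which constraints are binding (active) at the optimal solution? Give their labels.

(i) and (iv)

Vertices and P = -6x_1 - 3x_2:
  (232/15, 193/15) → P = -657/5
  (13/2, 62/9) → P = -179/3
  (1589/141, 1868/141) → P = -5046/47

The minimum is at (232/15, 193/15). Substituting into each constraint, equality holds for (i) and (iv); the remaining constraints have slack.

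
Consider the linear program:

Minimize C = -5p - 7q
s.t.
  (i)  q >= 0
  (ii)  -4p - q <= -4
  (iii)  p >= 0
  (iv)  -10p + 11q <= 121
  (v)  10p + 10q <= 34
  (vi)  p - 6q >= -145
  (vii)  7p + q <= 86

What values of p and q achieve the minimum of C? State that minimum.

p = 1/5, q = 16/5, minimum C = -117/5

Extreme points and C = -5p - 7q:
  (1, 0) → C = -5
  (17/5, 0) → C = -17
  (1/5, 16/5) → C = -117/5

The binding constraints are -4p - q = -4 and 10p + 10q = 34.
Solving simultaneously gives p = 1/5, q = 16/5.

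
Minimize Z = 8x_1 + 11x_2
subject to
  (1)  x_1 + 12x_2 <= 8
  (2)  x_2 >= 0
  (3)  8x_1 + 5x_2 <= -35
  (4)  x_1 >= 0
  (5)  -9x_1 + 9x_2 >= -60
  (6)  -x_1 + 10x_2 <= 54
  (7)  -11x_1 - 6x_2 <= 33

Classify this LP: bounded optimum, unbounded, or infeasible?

The boundaries x_1 + 12x_2 = 8 and x_1 = 0 meet at (0, 2/3), but that point violates 8x_1 + 5x_2 ≤ -35. Every candidate vertex is excluded by some other constraint, so the feasible region is empty.

infeasible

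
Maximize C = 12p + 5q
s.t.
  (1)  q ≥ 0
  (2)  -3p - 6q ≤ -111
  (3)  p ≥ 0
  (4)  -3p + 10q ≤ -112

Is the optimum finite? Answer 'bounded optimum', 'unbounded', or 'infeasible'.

unbounded

From the feasible point (112/3, 0), moving in the direction (10, 3) keeps every constraint satisfied while C increases without bound.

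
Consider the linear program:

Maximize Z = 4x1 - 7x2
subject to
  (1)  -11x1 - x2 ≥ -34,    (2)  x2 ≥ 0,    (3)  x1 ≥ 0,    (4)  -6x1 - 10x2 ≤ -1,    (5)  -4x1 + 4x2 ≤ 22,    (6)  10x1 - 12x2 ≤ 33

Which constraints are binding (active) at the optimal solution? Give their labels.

Extreme points and Z = 4x1 - 7x2:
  (34/11, 0) → Z = 136/11
  (19/8, 63/8) → Z = -365/8
  (1/6, 0) → Z = 2/3
  (0, 1/10) → Z = -7/10
  (0, 11/2) → Z = -77/2

The maximum is at (34/11, 0). Substituting into each constraint, equality holds for (1) and (2); the remaining constraints have slack.

(1) and (2)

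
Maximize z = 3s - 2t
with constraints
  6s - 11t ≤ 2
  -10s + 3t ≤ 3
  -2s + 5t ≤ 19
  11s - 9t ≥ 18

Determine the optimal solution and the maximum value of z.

s = 219/8, t = 59/4, maximum z = 421/8

Vertices and z = 3s - 2t:
  (219/8, 59/4) → z = 421/8
  (180/67, 86/67) → z = 368/67
  (261/37, 245/37) → z = 293/37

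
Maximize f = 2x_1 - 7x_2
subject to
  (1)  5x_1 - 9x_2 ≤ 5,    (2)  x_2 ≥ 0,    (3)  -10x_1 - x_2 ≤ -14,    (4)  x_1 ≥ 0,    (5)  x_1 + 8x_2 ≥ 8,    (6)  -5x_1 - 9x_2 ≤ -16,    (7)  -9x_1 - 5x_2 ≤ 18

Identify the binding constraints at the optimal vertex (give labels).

(1) and (5)

Feasible corners and f = 2x_1 - 7x_2:
  (16/7, 5/7) → f = -3/7
  (0, 14) → f = -98
  (22/17, 18/17) → f = -82/17
  (56/31, 24/31) → f = -56/31
The feasible region is unbounded (it extends along (0, 1), (9, 5)), but f strictly decreases along every unbounded feasible direction, so there is no improving ray and the maximum is attained at a vertex.

The maximum is at (16/7, 5/7). Substituting into each constraint, equality holds for (1) and (5); the remaining constraints have slack.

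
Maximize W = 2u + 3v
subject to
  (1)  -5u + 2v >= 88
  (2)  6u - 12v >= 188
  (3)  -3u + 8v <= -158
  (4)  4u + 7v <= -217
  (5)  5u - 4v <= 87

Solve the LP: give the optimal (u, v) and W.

Feasible corners and W = 2u + 3v:
  (-30, -31) → W = -153
  (-263/5, -175/2) → W = -3677/10
  (-98/3, -32) → W = -484/3
The feasible region is unbounded (it extends along (-2, -1), (-4, -5)), but W strictly decreases along every unbounded feasible direction, so there is no improving ray and the maximum is attained at a vertex.

u = -30, v = -31, maximum W = -153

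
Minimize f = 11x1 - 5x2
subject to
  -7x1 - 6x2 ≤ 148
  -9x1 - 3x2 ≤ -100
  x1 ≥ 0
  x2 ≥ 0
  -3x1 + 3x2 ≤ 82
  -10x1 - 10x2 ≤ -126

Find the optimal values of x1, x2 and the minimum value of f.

x1 = 3/2, x2 = 173/6, minimum f = -383/3

Extreme points and f = 11x1 - 5x2:
  (3/2, 173/6) → f = -383/3
  (311/30, 67/30) → f = 1543/15
  (63/5, 0) → f = 693/5
The feasible region is unbounded (it extends along (1, 1), (1, 0)), but f strictly increases along every unbounded feasible direction, so there is no improving ray and the minimum is attained at a vertex.

At the optimal vertex, -9x1 - 3x2 = -100 and -3x1 + 3x2 = 82.
Solving simultaneously gives x1 = 3/2, x2 = 173/6.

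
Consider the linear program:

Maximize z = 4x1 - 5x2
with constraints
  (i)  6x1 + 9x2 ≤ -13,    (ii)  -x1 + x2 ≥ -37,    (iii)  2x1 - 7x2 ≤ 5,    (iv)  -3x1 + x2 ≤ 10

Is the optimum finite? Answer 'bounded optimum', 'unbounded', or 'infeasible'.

Vertices and z = 4x1 - 5x2:
  (-23/30, -14/15) → z = 8/5
  (-103/33, 7/11) → z = -47/3
  (-75/19, -35/19) → z = -125/19
The feasible region has finitely many vertices and no improving ray; the maximum is 8/5 at (-23/30, -14/15).

bounded optimum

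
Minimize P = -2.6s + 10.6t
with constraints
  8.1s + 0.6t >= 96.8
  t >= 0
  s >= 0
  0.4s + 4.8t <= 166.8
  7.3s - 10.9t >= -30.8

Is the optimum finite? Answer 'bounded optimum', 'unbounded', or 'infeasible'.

bounded optimum

Vertices and P = -2.6s + 10.6t:
  (968/81, 0) → P = -12584/405
  (103664/9267, 95612/9267) → P = 3719804/46335
  (417, 0) → P = -1084.2
  (41757/985, 30749/985) → P = 1086856/4925
The feasible region has finitely many vertices and no improving ray; the minimum is -1084.2 at (417, 0).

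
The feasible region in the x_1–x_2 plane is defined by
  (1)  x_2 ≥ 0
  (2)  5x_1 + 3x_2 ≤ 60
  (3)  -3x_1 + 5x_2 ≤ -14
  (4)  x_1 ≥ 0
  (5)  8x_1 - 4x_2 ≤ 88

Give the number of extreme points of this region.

4

Intersecting each pair of boundary lines and keeping only the points that satisfy every inequality leaves:
  (14/3, 0)
  (11, 0)
  (171/17, 55/17)
  (126/11, 10/11)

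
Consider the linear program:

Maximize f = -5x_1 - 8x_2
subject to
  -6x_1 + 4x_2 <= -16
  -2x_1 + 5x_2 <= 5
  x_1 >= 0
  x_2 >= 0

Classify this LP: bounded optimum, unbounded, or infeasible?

bounded optimum

Feasible corners and f = -5x_1 - 8x_2:
  (50/11, 31/11) → f = -498/11
  (8/3, 0) → f = -40/3
The feasible region has finitely many vertices and no improving ray; the maximum is -40/3 at (8/3, 0).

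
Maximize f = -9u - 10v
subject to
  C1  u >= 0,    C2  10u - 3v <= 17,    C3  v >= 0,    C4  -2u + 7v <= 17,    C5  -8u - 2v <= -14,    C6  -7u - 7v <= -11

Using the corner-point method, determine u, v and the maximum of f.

u = 19/11, v = 1/11, maximum f = -181/11

The binding constraints are 10u - 3v = 17 and -8u - 2v = -14.
Solving simultaneously gives u = 19/11, v = 1/11.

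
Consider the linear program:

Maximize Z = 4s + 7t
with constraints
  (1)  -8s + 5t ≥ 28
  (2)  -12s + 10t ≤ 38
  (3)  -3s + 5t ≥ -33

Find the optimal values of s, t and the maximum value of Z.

s = -9/2, t = -8/5, maximum Z = -146/5

Feasible corners and Z = 4s + 7t:
  (-9/2, -8/5) → Z = -146/5
  (-61/5, -348/25) → Z = -3656/25
  (-52/3, -17) → Z = -565/3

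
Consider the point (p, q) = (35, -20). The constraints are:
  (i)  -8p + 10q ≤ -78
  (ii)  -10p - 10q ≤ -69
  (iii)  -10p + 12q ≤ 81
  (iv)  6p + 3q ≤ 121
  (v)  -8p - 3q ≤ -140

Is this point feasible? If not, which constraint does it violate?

not feasible — violates (iv)

Constraint (iv): 6p + 3q = 150, which is not ≤ 121. All other constraints are satisfied.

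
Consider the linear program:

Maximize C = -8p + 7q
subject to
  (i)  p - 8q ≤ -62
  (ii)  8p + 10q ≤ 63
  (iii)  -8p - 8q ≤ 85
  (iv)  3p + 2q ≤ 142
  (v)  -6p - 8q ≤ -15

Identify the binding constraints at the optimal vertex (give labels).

Vertices and C = -8p + 7q:
  (-58/37, 559/74) → C = 4841/74
  (-47/7, 387/56) → C = 5717/56
  (-677/8, 74) → C = 1195
  (-50, 315/8) → C = 5405/8

The maximum is at (-677/8, 74). Substituting into each constraint, equality holds for (ii) and (iii); the remaining constraints have slack.

(ii) and (iii)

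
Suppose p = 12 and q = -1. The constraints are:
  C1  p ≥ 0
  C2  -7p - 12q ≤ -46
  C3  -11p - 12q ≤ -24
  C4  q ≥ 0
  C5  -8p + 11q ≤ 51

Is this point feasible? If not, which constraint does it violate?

not feasible — violates C4

Constraint C4: q = -1, which is not ≥ 0. All other constraints are satisfied.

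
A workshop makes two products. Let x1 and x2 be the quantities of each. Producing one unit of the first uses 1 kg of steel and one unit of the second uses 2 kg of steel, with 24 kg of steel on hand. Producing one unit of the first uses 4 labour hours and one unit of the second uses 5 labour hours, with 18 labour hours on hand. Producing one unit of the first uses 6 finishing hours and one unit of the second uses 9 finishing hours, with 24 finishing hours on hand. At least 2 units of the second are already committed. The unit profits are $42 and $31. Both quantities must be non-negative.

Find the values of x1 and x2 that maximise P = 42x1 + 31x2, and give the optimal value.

Feasible corners and P = 42x1 + 31x2:
  (0, 8/3) → P = 248/3
  (0, 2) → P = 62
  (1, 2) → P = 104

At the optimal vertex, 6x1 + 9x2 = 24 and x2 = 2.
Solving simultaneously gives x1 = 1, x2 = 2.

x1 = 1, x2 = 2, maximum P = 104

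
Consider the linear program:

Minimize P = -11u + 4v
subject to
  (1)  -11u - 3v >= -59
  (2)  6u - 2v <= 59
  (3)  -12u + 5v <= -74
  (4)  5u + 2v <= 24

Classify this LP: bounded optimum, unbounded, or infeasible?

From the feasible point (59/8, -59/8), moving in the direction (-2, -6) keeps every constraint satisfied while P decreases without bound.

unbounded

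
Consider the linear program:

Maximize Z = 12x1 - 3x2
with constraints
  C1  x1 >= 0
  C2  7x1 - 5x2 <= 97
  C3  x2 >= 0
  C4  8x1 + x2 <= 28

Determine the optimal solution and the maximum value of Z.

x1 = 7/2, x2 = 0, maximum Z = 42

Feasible corners and Z = 12x1 - 3x2:
  (0, 0) → Z = 0
  (0, 28) → Z = -84
  (7/2, 0) → Z = 42

The binding constraints are x2 = 0 and 8x1 + x2 = 28.
Solving simultaneously gives x1 = 7/2, x2 = 0.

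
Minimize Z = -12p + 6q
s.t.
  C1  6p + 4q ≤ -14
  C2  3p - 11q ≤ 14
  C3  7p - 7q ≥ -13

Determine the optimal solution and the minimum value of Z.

p = -49/39, q = -21/13, minimum Z = 70/13

Vertices and Z = -12p + 6q:
  (-49/39, -21/13) → Z = 70/13
  (-15/7, -2/7) → Z = 24
  (-241/56, -137/56) → Z = 1035/28

At the optimal vertex, 6p + 4q = -14 and 3p - 11q = 14.
Solving simultaneously gives p = -49/39, q = -21/13.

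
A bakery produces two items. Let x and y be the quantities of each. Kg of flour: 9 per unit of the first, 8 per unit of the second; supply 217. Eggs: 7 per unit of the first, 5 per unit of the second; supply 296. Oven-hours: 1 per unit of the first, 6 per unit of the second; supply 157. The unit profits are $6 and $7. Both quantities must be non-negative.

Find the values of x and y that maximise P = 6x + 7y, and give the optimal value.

x = 1, y = 26, maximum P = 188

Extreme points and P = 6x + 7y:
  (0, 0) → P = 0
  (0, 157/6) → P = 1099/6
  (217/9, 0) → P = 434/3
  (1, 26) → P = 188

The binding constraints are 9x + 8y = 217 and x + 6y = 157.
Solving simultaneously gives x = 1, y = 26.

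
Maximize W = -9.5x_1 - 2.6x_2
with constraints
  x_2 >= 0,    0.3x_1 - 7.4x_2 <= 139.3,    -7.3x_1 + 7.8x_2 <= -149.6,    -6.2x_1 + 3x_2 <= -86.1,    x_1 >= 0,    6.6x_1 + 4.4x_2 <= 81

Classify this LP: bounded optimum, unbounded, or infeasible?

infeasible

The boundaries x_2 = 0 and 0.3x_1 - 7.4x_2 = 139.3 meet at (1393/3, 0), but that point violates 6.6x_1 + 4.4x_2 ≤ 81. Every candidate vertex is excluded by some other constraint, so the feasible region is empty.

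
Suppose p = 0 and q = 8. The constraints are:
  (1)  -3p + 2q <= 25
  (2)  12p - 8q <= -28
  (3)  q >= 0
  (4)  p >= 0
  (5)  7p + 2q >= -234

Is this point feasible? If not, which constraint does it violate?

(1): 16 ≤ 25 ✓
(2): -64 ≤ -28 ✓
(3): 8 ≥ 0 ✓
(4): 0 ≥ 0 ✓
(5): 16 ≥ -234 ✓

feasible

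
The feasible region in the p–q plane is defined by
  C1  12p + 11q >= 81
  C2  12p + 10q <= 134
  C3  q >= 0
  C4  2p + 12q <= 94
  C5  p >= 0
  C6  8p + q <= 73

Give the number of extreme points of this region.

6

Intersecting each pair of boundary lines and keeping only the points that satisfy every inequality leaves:
  (27/4, 0)
  (0, 81/11)
  (167/31, 215/31)
  (149/17, 49/17)
  (73/8, 0)
  (0, 47/6)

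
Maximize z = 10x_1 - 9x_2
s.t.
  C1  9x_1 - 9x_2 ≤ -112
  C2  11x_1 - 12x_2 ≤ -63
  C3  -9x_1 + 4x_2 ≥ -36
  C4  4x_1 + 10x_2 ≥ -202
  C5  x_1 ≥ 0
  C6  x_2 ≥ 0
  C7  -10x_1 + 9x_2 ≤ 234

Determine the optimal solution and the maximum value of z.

Vertices and z = 10x_1 - 9x_2:
  (772/45, 148/5) → z = -4268/45
  (0, 112/9) → z = -112
  (1260/41, 2466/41) → z = -234
  (0, 26) → z = -234

The binding constraints are 9x_1 - 9x_2 = -112 and -9x_1 + 4x_2 = -36.
Solving simultaneously gives x_1 = 772/45, x_2 = 148/5.

x_1 = 772/45, x_2 = 148/5, maximum z = -4268/45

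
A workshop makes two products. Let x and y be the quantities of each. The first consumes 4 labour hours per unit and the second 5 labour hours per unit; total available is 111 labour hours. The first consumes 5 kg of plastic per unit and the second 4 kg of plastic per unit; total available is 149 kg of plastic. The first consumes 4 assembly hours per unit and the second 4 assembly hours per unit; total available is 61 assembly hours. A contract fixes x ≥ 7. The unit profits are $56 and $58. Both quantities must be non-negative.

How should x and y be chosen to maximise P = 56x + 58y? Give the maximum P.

x = 7, y = 33/4, maximum P = 1741/2

Extreme points and P = 56x + 58y:
  (61/4, 0) → P = 854
  (7, 0) → P = 392
  (7, 33/4) → P = 1741/2

At the optimal vertex, 4x + 4y = 61 and x = 7.
Solving simultaneously gives x = 7, y = 33/4.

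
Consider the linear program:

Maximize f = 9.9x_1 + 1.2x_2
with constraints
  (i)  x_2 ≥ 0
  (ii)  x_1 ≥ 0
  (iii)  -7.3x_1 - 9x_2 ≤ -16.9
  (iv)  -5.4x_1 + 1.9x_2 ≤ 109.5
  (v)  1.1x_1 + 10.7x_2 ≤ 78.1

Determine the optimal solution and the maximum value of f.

x_1 = 71, x_2 = 0, maximum f = 702.9

Vertices and f = 9.9x_1 + 1.2x_2:
  (169/73, 0) → f = 16731/730
  (71, 0) → f = 7029/10
  (0, 169/90) → f = 169/75
  (0, 781/107) → f = 4686/535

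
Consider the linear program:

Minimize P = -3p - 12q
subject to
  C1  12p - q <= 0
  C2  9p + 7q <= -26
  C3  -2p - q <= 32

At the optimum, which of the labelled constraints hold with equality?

C2 and C3

Corner points and P = -3p - 12q:
  (-26/93, -104/31) → P = 1274/31
  (-16/7, -192/7) → P = 336
  (-198/5, 236/5) → P = -2238/5

The minimum is at (-198/5, 236/5). Substituting into each constraint, equality holds for C2 and C3; the remaining constraints have slack.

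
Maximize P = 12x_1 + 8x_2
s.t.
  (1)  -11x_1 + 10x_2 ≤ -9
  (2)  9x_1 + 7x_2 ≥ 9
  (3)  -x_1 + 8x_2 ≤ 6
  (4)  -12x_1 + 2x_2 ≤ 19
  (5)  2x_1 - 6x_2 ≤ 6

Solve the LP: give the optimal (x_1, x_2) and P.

x_1 = 42/5, x_2 = 9/5, maximum P = 576/5

Extreme points and P = 12x_1 + 8x_2:
  (153/167, 18/167) → P = 1980/167
  (22/13, 25/26) → P = 28
  (24/17, -9/17) → P = 216/17
  (42/5, 9/5) → P = 576/5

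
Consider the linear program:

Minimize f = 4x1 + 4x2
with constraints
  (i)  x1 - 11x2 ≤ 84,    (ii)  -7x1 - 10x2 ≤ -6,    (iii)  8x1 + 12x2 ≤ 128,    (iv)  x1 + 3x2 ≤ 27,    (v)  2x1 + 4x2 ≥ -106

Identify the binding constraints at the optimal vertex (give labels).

Extreme points and f = 4x1 + 4x2:
  (302/29, -194/29) → f = 432/29
  (604/25, -136/25) → f = 1872/25
  (-252/11, 183/11) → f = -276/11
  (5, 22/3) → f = 148/3

The minimum is at (-252/11, 183/11). Substituting into each constraint, equality holds for (ii) and (iv); the remaining constraints have slack.

(ii) and (iv)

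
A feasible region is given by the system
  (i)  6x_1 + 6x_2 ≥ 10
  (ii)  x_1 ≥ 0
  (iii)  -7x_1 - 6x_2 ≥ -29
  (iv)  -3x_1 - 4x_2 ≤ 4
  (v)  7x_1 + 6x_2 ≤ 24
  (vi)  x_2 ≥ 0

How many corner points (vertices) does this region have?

Intersecting each pair of boundary lines and keeping only the points that satisfy every inequality leaves:
  (0, 5/3)
  (5/3, 0)
  (0, 4)
  (24/7, 0)

4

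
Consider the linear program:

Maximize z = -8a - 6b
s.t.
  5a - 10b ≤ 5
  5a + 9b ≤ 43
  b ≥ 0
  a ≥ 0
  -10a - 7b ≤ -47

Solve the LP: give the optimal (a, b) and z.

Vertices and z = -8a - 6b:
  (5, 2) → z = -52
  (101/27, 37/27) → z = -1030/27
  (122/55, 39/11) → z = -2146/55

The optimum lies where 5a - 10b = 5 and -10a - 7b = -47.
Solving simultaneously gives a = 101/27, b = 37/27.

a = 101/27, b = 37/27, maximum z = -1030/27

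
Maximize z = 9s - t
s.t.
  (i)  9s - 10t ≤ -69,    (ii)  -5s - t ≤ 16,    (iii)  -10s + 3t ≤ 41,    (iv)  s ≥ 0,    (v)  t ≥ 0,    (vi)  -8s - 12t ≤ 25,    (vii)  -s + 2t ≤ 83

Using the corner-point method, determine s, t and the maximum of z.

Corner points and z = 9s - t:
  (0, 69/10) → z = -69/10
  (173/2, 339/4) → z = 2775/4
  (0, 41/3) → z = -41/3
  (167/17, 789/17) → z = 42

s = 173/2, t = 339/4, maximum z = 2775/4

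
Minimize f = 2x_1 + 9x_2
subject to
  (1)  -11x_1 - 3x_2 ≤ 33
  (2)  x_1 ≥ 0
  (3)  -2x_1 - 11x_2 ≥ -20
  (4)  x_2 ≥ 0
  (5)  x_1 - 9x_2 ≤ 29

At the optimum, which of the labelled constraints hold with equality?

Corner points and f = 2x_1 + 9x_2:
  (0, 20/11) → f = 180/11
  (0, 0) → f = 0
  (10, 0) → f = 20

The minimum is at (0, 0). Substituting into each constraint, equality holds for (2) and (4); the remaining constraints have slack.

(2) and (4)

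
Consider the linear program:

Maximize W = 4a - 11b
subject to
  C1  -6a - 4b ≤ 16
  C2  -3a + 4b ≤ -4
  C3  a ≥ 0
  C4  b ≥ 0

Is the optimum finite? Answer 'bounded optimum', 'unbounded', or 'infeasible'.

unbounded

From the feasible point (4/3, 0), moving in the direction (1, 0) keeps every constraint satisfied while W increases without bound.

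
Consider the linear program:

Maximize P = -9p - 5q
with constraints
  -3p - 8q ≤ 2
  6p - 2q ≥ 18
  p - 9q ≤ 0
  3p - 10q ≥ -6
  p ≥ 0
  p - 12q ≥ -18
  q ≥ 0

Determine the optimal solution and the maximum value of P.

Corner points and P = -9p - 5q:
  (81/26, 9/26) → P = -387/13
  (32/9, 5/3) → P = -121/3
  (54, 6) → P = -516
  (54/13, 24/13) → P = -606/13

p = 81/26, q = 9/26, maximum P = -387/13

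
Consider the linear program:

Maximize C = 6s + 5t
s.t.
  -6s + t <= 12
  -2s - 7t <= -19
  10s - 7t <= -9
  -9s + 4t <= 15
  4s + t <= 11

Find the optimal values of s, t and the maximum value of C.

The binding constraints are -9s + 4t = 15 and 4s + t = 11.
Solving simultaneously gives s = 29/25, t = 159/25.

s = 29/25, t = 159/25, maximum C = 969/25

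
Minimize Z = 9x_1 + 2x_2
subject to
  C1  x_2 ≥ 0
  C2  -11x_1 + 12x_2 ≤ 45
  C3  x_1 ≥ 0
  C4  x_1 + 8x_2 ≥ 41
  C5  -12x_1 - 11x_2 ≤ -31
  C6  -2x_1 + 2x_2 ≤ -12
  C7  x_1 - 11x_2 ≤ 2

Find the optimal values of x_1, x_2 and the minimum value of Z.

x_1 = 89/9, x_2 = 35/9, minimum Z = 871/9

Feasible corners and Z = 9x_1 + 2x_2:
  (117, 111) → Z = 1275
  (89/9, 35/9) → Z = 871/9
  (467/19, 39/19) → Z = 4281/19
The feasible region is unbounded (it extends along (11, 1), (12, 11)), but Z strictly increases along every unbounded feasible direction, so there is no improving ray and the minimum is attained at a vertex.

The binding constraints are x_1 + 8x_2 = 41 and -2x_1 + 2x_2 = -12.
Solving simultaneously gives x_1 = 89/9, x_2 = 35/9.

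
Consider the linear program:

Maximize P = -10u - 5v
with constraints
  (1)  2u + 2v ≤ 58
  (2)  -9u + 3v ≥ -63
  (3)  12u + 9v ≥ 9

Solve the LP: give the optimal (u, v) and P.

u = -84, v = 113, maximum P = 275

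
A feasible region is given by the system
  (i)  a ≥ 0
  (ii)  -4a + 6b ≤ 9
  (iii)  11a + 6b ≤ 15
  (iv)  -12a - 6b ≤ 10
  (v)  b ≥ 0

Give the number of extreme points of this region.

Intersecting each pair of boundary lines and keeping only the points that satisfy every inequality leaves:
  (0, 3/2)
  (0, 0)
  (2/5, 53/30)
  (15/11, 0)

4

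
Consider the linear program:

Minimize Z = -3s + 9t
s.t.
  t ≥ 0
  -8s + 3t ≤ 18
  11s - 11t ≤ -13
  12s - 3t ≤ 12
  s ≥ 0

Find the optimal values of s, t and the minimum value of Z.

Corner points and Z = -3s + 9t:
  (15/2, 26) → Z = 423/2
  (0, 6) → Z = 54
  (19/11, 32/11) → Z = 21
  (0, 13/11) → Z = 117/11

s = 0, t = 13/11, minimum Z = 117/11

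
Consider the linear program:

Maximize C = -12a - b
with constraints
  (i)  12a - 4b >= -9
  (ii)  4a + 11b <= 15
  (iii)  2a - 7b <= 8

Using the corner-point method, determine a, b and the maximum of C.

The optimum lies where 12a - 4b = -9 and 2a - 7b = 8.
Solving simultaneously gives a = -5/4, b = -3/2.

a = -5/4, b = -3/2, maximum C = 33/2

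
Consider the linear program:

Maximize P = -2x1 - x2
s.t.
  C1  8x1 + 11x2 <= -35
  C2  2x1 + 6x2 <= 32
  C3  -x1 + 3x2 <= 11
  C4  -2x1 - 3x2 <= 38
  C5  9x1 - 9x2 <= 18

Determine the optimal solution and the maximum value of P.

Vertices and P = -2x1 - x2:
  (-226/35, 53/35) → P = 57/5
  (-13/19, -51/19) → P = 77/19
  (-49/3, -16/9) → P = 310/9
  (-32/5, -42/5) → P = 106/5

The optimum lies where -x1 + 3x2 = 11 and -2x1 - 3x2 = 38.
Solving simultaneously gives x1 = -49/3, x2 = -16/9.

x1 = -49/3, x2 = -16/9, maximum P = 310/9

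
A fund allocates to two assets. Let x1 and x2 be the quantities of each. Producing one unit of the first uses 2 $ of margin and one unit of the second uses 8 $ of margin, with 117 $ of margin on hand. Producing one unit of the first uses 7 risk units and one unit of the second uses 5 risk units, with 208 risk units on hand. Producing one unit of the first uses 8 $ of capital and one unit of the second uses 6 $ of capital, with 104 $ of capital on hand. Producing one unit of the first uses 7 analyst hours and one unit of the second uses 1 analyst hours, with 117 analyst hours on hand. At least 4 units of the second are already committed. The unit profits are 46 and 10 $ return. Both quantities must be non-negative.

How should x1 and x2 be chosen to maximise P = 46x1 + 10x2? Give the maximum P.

x1 = 10, x2 = 4, maximum P = 500

Vertices and P = 46x1 + 10x2:
  (0, 117/8) → P = 585/4
  (0, 4) → P = 40
  (5/2, 14) → P = 255
  (10, 4) → P = 500

The optimum lies where 8x1 + 6x2 = 104 and x2 = 4.
Solving simultaneously gives x1 = 10, x2 = 4.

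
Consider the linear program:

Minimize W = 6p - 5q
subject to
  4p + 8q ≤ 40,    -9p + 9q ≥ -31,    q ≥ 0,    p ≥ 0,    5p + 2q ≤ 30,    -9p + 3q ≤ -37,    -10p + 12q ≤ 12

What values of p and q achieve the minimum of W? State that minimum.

Corner points and W = 6p - 5q:
  (5, 5/2) → W = 35/2
  (104/21, 53/21) → W = 359/21
  (332/63, 115/63) → W = 1417/63
  (40/9, 1) → W = 65/3

At the optimal vertex, 4p + 8q = 40 and -9p + 3q = -37.
Solving simultaneously gives p = 104/21, q = 53/21.

p = 104/21, q = 53/21, minimum W = 359/21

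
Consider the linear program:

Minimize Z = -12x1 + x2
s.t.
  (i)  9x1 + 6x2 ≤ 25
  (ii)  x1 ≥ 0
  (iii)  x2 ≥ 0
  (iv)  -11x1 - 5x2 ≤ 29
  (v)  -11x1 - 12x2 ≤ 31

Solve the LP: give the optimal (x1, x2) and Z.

x1 = 25/9, x2 = 0, minimum Z = -100/3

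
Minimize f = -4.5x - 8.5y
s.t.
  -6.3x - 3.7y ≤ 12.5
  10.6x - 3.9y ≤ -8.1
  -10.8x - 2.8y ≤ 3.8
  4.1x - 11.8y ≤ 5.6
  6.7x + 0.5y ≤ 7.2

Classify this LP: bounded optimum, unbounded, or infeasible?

unbounded

From the feasible point (-375/718, 236/359), moving in the direction (-0.5, 6.7) keeps every constraint satisfied while f decreases without bound.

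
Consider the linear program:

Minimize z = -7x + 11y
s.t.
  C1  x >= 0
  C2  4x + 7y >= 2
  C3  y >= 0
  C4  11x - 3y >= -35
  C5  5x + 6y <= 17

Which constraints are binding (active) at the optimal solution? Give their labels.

C3 and C5

Corner points and z = -7x + 11y:
  (0, 2/7) → z = 22/7
  (0, 17/6) → z = 187/6
  (1/2, 0) → z = -7/2
  (17/5, 0) → z = -119/5

The minimum is at (17/5, 0). Substituting into each constraint, equality holds for C3 and C5; the remaining constraints have slack.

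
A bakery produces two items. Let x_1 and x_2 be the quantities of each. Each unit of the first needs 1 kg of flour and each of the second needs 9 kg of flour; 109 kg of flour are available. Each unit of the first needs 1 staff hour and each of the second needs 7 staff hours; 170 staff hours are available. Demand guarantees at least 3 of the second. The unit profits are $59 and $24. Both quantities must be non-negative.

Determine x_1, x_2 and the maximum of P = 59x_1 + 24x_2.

Corner points and P = 59x_1 + 24x_2:
  (0, 109/9) → P = 872/3
  (0, 3) → P = 72
  (82, 3) → P = 4910

x_1 = 82, x_2 = 3, maximum P = 4910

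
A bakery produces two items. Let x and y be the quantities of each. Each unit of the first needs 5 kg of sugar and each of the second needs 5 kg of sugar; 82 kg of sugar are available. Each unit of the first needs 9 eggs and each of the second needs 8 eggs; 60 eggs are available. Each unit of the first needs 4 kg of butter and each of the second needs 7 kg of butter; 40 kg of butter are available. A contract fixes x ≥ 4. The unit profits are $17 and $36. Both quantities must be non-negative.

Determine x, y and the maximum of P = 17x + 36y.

x = 4, y = 3, maximum P = 176

Feasible corners and P = 17x + 36y:
  (20/3, 0) → P = 340/3
  (4, 0) → P = 68
  (4, 3) → P = 176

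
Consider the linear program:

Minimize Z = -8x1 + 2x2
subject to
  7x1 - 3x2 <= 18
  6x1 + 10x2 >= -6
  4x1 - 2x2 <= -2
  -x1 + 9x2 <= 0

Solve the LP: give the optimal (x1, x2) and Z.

Feasible corners and Z = -8x1 + 2x2:
  (-8/13, -3/13) → Z = 58/13
  (-27/32, -3/32) → Z = 105/16
  (-9/17, -1/17) → Z = 70/17

x1 = -9/17, x2 = -1/17, minimum Z = 70/17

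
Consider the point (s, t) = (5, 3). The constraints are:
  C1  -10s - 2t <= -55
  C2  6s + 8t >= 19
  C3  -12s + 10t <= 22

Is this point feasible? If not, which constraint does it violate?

feasible

C1: -56 ≤ -55 ✓
C2: 54 ≥ 19 ✓
C3: -30 ≤ 22 ✓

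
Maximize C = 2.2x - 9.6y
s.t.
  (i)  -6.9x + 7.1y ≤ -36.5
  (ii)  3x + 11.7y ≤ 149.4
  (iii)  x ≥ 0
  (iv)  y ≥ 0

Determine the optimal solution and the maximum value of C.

x = 49.8, y = 0, maximum C = 109.56

Feasible corners and C = 2.2x - 9.6y:
  (49593/3401, 30712/3401) → C = -928653/17005
  (365/69, 0) → C = 803/69
  (249/5, 0) → C = 2739/25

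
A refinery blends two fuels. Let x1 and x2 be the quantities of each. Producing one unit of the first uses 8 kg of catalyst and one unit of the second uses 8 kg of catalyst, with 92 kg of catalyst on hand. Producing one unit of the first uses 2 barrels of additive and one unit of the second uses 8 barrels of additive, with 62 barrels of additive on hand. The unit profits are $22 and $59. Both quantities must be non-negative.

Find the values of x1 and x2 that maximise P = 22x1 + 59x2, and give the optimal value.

Vertices and P = 22x1 + 59x2:
  (0, 0) → P = 0
  (0, 31/4) → P = 1829/4
  (23/2, 0) → P = 253
  (5, 13/2) → P = 987/2

At the optimal vertex, 8x1 + 8x2 = 92 and 2x1 + 8x2 = 62.
Solving simultaneously gives x1 = 5, x2 = 13/2.

x1 = 5, x2 = 13/2, maximum P = 987/2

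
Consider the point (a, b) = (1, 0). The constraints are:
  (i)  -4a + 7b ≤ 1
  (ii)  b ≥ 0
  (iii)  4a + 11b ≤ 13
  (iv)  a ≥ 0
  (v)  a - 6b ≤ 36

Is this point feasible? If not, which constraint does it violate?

(i): -4 ≤ 1 ✓
(ii): 0 ≥ 0 ✓
(iii): 4 ≤ 13 ✓
(iv): 1 ≥ 0 ✓
(v): 1 ≤ 36 ✓

feasible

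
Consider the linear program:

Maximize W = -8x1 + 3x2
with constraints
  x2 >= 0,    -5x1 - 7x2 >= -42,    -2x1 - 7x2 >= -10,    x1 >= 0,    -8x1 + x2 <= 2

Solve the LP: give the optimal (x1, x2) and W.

Corner points and W = -8x1 + 3x2:
  (5, 0) → W = -40
  (0, 0) → W = 0
  (0, 10/7) → W = 30/7

The binding constraints are -2x1 - 7x2 = -10 and x1 = 0.
Solving simultaneously gives x1 = 0, x2 = 10/7.

x1 = 0, x2 = 10/7, maximum W = 30/7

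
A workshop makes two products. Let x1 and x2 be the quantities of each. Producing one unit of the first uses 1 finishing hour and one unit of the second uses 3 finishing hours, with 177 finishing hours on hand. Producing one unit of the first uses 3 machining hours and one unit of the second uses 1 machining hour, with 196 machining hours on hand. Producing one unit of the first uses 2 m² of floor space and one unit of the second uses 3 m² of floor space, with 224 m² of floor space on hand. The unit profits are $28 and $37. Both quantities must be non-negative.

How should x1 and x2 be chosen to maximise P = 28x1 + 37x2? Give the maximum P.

Extreme points and P = 28x1 + 37x2:
  (0, 0) → P = 0
  (0, 59) → P = 2183
  (196/3, 0) → P = 5488/3
  (47, 130/3) → P = 8758/3
  (52, 40) → P = 2936

The optimum lies where 3x1 + x2 = 196 and 2x1 + 3x2 = 224.
Solving simultaneously gives x1 = 52, x2 = 40.

x1 = 52, x2 = 40, maximum P = 2936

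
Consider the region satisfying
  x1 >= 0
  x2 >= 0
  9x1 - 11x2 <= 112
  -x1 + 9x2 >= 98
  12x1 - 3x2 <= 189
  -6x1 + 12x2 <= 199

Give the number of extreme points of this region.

The feasible vertices (each the meet of two boundaries and inside every other half-plane) are:
  (0, 98/9)
  (0, 199/12)
  (19, 13)
  (955/42, 587/21)

4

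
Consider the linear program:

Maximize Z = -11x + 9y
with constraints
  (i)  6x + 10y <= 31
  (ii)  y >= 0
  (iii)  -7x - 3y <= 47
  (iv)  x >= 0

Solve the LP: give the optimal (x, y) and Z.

Corner points and Z = -11x + 9y:
  (31/6, 0) → Z = -341/6
  (0, 31/10) → Z = 279/10
  (0, 0) → Z = 0

The binding constraints are 6x + 10y = 31 and x = 0.
Solving simultaneously gives x = 0, y = 31/10.

x = 0, y = 31/10, maximum Z = 279/10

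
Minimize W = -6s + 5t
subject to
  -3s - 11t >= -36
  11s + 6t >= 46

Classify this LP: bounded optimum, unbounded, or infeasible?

unbounded

From the feasible point (290/103, 258/103), moving in the direction (11, -3) keeps every constraint satisfied while W decreases without bound.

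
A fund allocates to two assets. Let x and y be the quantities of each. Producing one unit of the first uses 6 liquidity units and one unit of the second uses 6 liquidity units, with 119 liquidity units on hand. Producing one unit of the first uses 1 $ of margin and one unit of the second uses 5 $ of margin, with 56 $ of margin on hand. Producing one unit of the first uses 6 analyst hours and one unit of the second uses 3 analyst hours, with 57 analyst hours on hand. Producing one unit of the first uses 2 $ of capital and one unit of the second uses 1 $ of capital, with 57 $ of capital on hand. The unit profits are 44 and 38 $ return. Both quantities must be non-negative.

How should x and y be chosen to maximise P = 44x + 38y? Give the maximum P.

Feasible corners and P = 44x + 38y:
  (0, 0) → P = 0
  (0, 56/5) → P = 2128/5
  (19/2, 0) → P = 418
  (13/3, 31/3) → P = 1750/3

The optimum lies where x + 5y = 56 and 6x + 3y = 57.
Solving simultaneously gives x = 13/3, y = 31/3.

x = 13/3, y = 31/3, maximum P = 1750/3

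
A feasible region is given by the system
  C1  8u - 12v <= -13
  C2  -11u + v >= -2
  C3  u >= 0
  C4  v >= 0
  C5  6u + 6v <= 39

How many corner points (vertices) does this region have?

Intersecting each pair of boundary lines and keeping only the points that satisfy every inequality leaves:
  (37/124, 159/124)
  (0, 13/12)
  (17/24, 139/24)
  (0, 13/2)

4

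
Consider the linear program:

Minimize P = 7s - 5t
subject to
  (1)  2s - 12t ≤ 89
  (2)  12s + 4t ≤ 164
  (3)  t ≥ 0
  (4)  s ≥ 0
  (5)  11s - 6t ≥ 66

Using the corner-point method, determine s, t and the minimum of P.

Extreme points and P = 7s - 5t:
  (41/3, 0) → P = 287/3
  (312/29, 253/29) → P = 919/29
  (6, 0) → P = 42

s = 312/29, t = 253/29, minimum P = 919/29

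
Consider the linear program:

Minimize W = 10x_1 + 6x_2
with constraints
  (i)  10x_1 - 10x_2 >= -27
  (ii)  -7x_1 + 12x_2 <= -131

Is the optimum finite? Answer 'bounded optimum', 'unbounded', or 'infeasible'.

From the feasible point (-817/25, -1499/50), moving in the direction (-10, -10) keeps every constraint satisfied while W decreases without bound.

unbounded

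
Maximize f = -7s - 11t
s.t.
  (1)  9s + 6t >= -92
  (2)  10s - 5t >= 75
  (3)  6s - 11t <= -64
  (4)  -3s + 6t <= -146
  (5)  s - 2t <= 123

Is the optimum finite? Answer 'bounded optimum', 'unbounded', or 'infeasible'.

The boundaries 9s + 6t = -92 and -3s + 6t = -146 meet at (9/2, -265/12), but that point violates 6s - 11t ≤ -64. Every candidate vertex is excluded by some other constraint, so the feasible region is empty.

infeasible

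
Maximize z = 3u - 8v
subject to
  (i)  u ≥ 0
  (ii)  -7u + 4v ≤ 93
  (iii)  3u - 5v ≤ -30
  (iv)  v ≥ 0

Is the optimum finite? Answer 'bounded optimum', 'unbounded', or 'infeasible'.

Extreme points and z = 3u - 8v:
  (0, 93/4) → z = -186
  (0, 6) → z = -48
The feasible region has finitely many vertices and no improving ray; the maximum is -48 at (0, 6).

bounded optimum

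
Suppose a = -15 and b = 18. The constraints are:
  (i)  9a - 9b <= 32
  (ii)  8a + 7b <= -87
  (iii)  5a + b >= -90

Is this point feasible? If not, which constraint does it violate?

not feasible — violates (ii)

Constraint (ii): 8a + 7b = 6, which is not ≤ -87. All other constraints are satisfied.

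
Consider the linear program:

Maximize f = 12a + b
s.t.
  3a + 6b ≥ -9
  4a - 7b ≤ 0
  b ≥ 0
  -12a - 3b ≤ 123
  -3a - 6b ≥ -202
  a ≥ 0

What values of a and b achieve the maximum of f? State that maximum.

a = 1414/45, b = 808/45, maximum f = 17776/45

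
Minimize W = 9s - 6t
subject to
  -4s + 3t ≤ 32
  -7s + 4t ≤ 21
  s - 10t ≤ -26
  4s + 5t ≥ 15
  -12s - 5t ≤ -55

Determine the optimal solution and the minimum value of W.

s = 13, t = 28, minimum W = -51

Extreme points and W = 9s - 6t:
  (13, 28) → W = -51
  (115/83, 637/83) → W = -2787/83
  (84/25, 367/125) → W = 1578/125
The feasible region is unbounded (it extends along (3, 4), (10, 1)), but W strictly increases along every unbounded feasible direction, so there is no improving ray and the minimum is attained at a vertex.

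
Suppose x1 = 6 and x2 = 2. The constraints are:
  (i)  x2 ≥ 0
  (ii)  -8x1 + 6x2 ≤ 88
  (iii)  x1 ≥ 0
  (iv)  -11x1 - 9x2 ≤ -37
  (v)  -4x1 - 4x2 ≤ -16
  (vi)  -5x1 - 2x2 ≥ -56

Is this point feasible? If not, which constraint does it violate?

feasible

(i): 2 ≥ 0 ✓
(ii): -36 ≤ 88 ✓
(iii): 6 ≥ 0 ✓
(iv): -84 ≤ -37 ✓
(v): -32 ≤ -16 ✓
(vi): -34 ≥ -56 ✓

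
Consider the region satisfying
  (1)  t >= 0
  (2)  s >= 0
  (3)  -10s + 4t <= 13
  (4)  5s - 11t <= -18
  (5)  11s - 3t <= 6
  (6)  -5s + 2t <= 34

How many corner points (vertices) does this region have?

Pairwise boundary intersections that survive every other constraint:
  (0, 13/4)
  (0, 18/11)
  (9/2, 29/2)
  (60/53, 114/53)

4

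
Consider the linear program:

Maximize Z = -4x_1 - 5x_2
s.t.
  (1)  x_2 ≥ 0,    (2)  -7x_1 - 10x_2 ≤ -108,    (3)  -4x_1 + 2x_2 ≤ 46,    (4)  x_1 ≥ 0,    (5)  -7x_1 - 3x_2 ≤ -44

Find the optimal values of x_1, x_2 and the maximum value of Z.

x_1 = 116/49, x_2 = 64/7, maximum Z = -2704/49

Vertices and Z = -4x_1 - 5x_2:
  (108/7, 0) → Z = -432/7
  (116/49, 64/7) → Z = -2704/49
  (0, 23) → Z = -115
  (0, 44/3) → Z = -220/3
The feasible region is unbounded (it extends along (1, 2), (1, 0)), but Z strictly decreases along every unbounded feasible direction, so there is no improving ray and the maximum is attained at a vertex.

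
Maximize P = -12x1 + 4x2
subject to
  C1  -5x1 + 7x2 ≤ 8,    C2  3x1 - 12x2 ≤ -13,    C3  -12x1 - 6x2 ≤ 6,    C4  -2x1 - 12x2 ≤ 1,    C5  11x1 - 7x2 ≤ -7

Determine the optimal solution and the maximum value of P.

x1 = -5/39, x2 = 41/39, maximum P = 224/39

Feasible corners and P = -12x1 + 4x2:
  (-5/39, 41/39) → P = 224/39
  (1/6, 53/42) → P = 64/21
  (7/111, 122/111) → P = 404/111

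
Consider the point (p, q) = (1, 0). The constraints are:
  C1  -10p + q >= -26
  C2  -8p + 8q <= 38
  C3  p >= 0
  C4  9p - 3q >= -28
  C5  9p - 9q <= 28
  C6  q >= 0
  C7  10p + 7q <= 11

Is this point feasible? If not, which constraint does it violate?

C1: -10 ≥ -26 ✓
C2: -8 ≤ 38 ✓
C3: 1 ≥ 0 ✓
C4: 9 ≥ -28 ✓
C5: 9 ≤ 28 ✓
C6: 0 ≥ 0 ✓
C7: 10 ≤ 11 ✓

feasible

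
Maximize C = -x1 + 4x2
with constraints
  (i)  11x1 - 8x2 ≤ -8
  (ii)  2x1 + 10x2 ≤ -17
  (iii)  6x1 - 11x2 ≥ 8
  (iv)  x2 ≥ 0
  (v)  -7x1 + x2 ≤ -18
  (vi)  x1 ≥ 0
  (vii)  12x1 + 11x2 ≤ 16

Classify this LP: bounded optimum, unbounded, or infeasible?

The boundaries x1 = 0 and 12x1 + 11x2 = 16 meet at (0, 16/11), but that point violates 2x1 + 10x2 ≤ -17. Every candidate vertex is excluded by some other constraint, so the feasible region is empty.

infeasible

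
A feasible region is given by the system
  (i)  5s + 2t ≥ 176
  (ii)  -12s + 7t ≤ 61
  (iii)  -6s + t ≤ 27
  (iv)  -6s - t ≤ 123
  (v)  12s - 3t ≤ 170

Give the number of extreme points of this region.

Of the 10 pairwise boundary intersections, those satisfying every inequality are:
  (1110/59, 2417/59)
  (868/39, 1262/39)
  (1373/48, 231/4)

3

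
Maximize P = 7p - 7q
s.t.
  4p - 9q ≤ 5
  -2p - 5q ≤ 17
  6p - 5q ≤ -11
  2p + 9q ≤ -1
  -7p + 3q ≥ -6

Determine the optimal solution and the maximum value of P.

p = -7/2, q = -2, maximum P = -21/2

Feasible corners and P = 7p - 7q:
  (-7/2, -2) → P = -21/2
  (-37/2, 4) → P = -315/2
  (-13/8, 1/4) → P = -105/8

The binding constraints are -2p - 5q = 17 and 6p - 5q = -11.
Solving simultaneously gives p = -7/2, q = -2.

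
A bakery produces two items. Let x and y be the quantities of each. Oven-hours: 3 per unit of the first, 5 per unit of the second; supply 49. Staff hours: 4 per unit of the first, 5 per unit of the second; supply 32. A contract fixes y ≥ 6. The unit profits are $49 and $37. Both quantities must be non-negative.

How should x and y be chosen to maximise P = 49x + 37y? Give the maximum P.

Feasible corners and P = 49x + 37y:
  (0, 32/5) → P = 1184/5
  (0, 6) → P = 222
  (1/2, 6) → P = 493/2

x = 1/2, y = 6, maximum P = 493/2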